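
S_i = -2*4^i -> [-2, -8, -32, -128, -512]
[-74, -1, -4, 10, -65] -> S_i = Random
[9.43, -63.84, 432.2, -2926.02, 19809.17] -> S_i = 9.43*(-6.77)^i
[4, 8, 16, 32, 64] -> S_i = 4*2^i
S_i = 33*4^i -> [33, 132, 528, 2112, 8448]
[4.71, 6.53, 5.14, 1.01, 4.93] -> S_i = Random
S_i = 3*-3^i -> [3, -9, 27, -81, 243]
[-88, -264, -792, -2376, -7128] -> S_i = -88*3^i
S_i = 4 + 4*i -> [4, 8, 12, 16, 20]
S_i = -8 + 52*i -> [-8, 44, 96, 148, 200]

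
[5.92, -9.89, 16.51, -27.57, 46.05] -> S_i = 5.92*(-1.67)^i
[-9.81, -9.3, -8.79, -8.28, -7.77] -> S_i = -9.81 + 0.51*i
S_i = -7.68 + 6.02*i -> [-7.68, -1.66, 4.36, 10.38, 16.4]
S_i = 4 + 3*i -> [4, 7, 10, 13, 16]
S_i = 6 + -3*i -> [6, 3, 0, -3, -6]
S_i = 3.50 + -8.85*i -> [3.5, -5.35, -14.2, -23.05, -31.9]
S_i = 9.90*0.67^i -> [9.9, 6.63, 4.44, 2.98, 1.99]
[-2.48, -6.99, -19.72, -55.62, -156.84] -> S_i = -2.48*2.82^i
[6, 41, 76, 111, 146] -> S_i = 6 + 35*i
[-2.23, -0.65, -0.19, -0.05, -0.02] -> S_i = -2.23*0.29^i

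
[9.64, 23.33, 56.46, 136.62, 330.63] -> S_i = 9.64*2.42^i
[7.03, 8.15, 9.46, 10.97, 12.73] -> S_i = 7.03*1.16^i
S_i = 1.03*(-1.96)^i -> [1.03, -2.02, 3.96, -7.76, 15.2]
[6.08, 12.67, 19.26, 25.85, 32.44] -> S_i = 6.08 + 6.59*i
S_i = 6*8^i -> [6, 48, 384, 3072, 24576]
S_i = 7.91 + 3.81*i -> [7.91, 11.72, 15.53, 19.34, 23.15]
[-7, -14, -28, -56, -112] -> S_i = -7*2^i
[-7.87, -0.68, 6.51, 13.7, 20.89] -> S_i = -7.87 + 7.19*i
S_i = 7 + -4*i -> [7, 3, -1, -5, -9]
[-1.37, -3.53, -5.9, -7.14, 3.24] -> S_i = Random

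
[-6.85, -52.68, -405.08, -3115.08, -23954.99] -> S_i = -6.85*7.69^i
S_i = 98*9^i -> [98, 882, 7938, 71442, 642978]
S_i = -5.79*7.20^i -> [-5.79, -41.69, -300.15, -2161.11, -15559.96]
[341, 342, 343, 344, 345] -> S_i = 341 + 1*i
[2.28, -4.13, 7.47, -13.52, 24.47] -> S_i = 2.28*(-1.81)^i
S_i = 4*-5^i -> [4, -20, 100, -500, 2500]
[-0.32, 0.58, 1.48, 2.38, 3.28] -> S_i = -0.32 + 0.90*i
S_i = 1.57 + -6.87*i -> [1.57, -5.3, -12.17, -19.04, -25.91]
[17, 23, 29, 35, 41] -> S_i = 17 + 6*i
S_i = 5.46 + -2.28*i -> [5.46, 3.18, 0.9, -1.38, -3.66]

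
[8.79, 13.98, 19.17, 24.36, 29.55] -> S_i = 8.79 + 5.19*i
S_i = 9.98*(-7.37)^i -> [9.98, -73.55, 542.08, -3995.15, 29444.25]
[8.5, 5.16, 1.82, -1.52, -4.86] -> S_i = 8.50 + -3.34*i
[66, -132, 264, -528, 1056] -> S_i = 66*-2^i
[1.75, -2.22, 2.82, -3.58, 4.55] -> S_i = 1.75*(-1.27)^i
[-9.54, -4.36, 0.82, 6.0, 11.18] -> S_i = -9.54 + 5.18*i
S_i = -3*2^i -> [-3, -6, -12, -24, -48]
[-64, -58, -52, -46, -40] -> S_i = -64 + 6*i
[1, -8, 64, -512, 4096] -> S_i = 1*-8^i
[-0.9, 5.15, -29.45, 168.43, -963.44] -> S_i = -0.90*(-5.72)^i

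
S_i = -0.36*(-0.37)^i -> [-0.36, 0.13, -0.05, 0.02, -0.01]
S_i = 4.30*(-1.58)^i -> [4.3, -6.79, 10.73, -16.96, 26.8]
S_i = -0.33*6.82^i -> [-0.33, -2.25, -15.35, -104.68, -713.92]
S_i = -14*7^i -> [-14, -98, -686, -4802, -33614]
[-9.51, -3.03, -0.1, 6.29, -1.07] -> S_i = Random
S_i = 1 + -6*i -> [1, -5, -11, -17, -23]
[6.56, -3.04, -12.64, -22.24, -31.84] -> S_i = 6.56 + -9.60*i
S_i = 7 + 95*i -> [7, 102, 197, 292, 387]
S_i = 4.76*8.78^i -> [4.76, 41.79, 366.94, 3221.74, 28286.88]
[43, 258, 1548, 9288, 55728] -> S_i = 43*6^i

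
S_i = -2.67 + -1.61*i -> [-2.67, -4.28, -5.89, -7.5, -9.11]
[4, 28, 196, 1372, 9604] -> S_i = 4*7^i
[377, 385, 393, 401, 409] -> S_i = 377 + 8*i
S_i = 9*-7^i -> [9, -63, 441, -3087, 21609]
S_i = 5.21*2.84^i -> [5.21, 14.8, 42.02, 119.34, 338.93]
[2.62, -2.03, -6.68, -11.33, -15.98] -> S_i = 2.62 + -4.65*i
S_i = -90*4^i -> [-90, -360, -1440, -5760, -23040]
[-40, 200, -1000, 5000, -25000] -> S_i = -40*-5^i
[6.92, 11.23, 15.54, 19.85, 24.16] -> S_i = 6.92 + 4.31*i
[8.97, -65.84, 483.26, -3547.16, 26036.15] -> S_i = 8.97*(-7.34)^i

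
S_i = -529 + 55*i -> [-529, -474, -419, -364, -309]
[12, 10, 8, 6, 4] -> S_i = 12 + -2*i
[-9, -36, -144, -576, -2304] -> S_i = -9*4^i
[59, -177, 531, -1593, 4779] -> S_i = 59*-3^i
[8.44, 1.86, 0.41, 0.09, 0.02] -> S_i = 8.44*0.22^i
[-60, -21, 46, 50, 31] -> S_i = Random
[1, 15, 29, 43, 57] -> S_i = 1 + 14*i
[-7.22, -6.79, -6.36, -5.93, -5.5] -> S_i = -7.22 + 0.43*i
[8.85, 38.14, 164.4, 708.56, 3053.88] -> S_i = 8.85*4.31^i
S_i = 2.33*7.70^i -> [2.33, 17.94, 138.15, 1063.72, 8190.66]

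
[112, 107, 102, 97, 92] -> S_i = 112 + -5*i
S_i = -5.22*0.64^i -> [-5.22, -3.34, -2.14, -1.37, -0.88]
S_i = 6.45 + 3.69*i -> [6.45, 10.14, 13.83, 17.52, 21.21]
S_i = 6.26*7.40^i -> [6.26, 46.32, 342.8, 2536.7, 18771.6]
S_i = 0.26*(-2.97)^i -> [0.26, -0.77, 2.29, -6.81, 20.23]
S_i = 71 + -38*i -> [71, 33, -5, -43, -81]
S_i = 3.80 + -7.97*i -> [3.8, -4.17, -12.14, -20.11, -28.08]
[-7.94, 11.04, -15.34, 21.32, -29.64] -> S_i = -7.94*(-1.39)^i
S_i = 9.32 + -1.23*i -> [9.32, 8.09, 6.86, 5.63, 4.4]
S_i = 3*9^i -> [3, 27, 243, 2187, 19683]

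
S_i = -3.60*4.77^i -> [-3.6, -17.17, -81.91, -390.71, -1863.7]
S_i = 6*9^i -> [6, 54, 486, 4374, 39366]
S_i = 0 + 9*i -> [0, 9, 18, 27, 36]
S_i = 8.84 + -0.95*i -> [8.84, 7.89, 6.94, 5.99, 5.04]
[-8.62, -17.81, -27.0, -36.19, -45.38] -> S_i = -8.62 + -9.19*i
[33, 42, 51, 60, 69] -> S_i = 33 + 9*i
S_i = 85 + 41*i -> [85, 126, 167, 208, 249]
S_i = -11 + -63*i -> [-11, -74, -137, -200, -263]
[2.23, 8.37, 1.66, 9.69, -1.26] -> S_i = Random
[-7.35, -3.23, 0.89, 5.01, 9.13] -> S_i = -7.35 + 4.12*i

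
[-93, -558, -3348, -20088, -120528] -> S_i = -93*6^i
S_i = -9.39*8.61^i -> [-9.39, -80.85, -696.1, -5993.42, -51603.39]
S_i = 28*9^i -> [28, 252, 2268, 20412, 183708]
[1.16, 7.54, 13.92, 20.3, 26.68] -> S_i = 1.16 + 6.38*i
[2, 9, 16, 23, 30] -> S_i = 2 + 7*i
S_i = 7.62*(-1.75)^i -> [7.62, -13.34, 23.34, -40.84, 71.47]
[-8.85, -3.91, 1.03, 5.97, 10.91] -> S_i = -8.85 + 4.94*i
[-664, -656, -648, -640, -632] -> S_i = -664 + 8*i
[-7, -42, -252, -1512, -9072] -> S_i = -7*6^i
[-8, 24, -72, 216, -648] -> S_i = -8*-3^i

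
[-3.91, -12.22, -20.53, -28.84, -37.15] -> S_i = -3.91 + -8.31*i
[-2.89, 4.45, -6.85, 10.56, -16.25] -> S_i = -2.89*(-1.54)^i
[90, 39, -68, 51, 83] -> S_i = Random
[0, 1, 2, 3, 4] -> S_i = 0 + 1*i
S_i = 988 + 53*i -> [988, 1041, 1094, 1147, 1200]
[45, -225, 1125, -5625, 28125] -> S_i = 45*-5^i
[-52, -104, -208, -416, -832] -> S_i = -52*2^i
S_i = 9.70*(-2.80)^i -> [9.7, -27.16, 76.05, -212.93, 596.22]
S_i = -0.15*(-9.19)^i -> [-0.15, 1.38, -12.67, 116.42, -1069.92]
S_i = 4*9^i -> [4, 36, 324, 2916, 26244]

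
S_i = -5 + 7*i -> [-5, 2, 9, 16, 23]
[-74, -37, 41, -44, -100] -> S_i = Random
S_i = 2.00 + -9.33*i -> [2.0, -7.33, -16.66, -25.99, -35.32]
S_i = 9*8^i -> [9, 72, 576, 4608, 36864]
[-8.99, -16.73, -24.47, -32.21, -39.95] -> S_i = -8.99 + -7.74*i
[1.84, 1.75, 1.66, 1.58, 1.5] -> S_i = 1.84*0.95^i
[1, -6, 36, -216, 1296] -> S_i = 1*-6^i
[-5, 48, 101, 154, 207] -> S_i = -5 + 53*i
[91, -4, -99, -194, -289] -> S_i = 91 + -95*i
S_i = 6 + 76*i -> [6, 82, 158, 234, 310]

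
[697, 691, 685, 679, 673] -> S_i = 697 + -6*i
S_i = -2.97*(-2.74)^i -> [-2.97, 8.14, -22.3, 61.1, -167.4]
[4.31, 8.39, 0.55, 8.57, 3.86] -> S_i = Random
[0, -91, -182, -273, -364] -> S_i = 0 + -91*i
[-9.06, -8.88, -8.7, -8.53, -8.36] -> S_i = -9.06*0.98^i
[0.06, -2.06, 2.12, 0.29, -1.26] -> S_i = Random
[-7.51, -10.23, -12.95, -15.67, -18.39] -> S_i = -7.51 + -2.72*i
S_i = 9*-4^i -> [9, -36, 144, -576, 2304]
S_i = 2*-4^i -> [2, -8, 32, -128, 512]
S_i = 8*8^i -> [8, 64, 512, 4096, 32768]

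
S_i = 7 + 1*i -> [7, 8, 9, 10, 11]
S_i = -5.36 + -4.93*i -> [-5.36, -10.29, -15.22, -20.15, -25.08]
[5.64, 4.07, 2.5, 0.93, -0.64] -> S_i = 5.64 + -1.57*i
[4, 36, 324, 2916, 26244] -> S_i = 4*9^i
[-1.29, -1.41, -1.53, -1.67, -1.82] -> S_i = -1.29*1.09^i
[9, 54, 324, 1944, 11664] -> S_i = 9*6^i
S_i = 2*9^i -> [2, 18, 162, 1458, 13122]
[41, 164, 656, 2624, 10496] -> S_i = 41*4^i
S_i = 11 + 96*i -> [11, 107, 203, 299, 395]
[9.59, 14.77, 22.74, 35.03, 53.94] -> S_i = 9.59*1.54^i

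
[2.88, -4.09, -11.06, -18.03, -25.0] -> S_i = 2.88 + -6.97*i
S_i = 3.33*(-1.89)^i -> [3.33, -6.29, 11.9, -22.48, 42.49]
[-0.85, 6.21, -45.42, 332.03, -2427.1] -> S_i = -0.85*(-7.31)^i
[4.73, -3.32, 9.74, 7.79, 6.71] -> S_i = Random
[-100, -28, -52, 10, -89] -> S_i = Random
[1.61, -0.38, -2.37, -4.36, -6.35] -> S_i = 1.61 + -1.99*i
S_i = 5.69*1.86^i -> [5.69, 10.58, 19.69, 36.61, 68.1]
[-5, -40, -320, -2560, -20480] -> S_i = -5*8^i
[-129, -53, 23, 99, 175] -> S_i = -129 + 76*i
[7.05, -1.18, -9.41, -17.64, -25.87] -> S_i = 7.05 + -8.23*i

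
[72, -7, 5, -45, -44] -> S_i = Random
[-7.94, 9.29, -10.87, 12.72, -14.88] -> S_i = -7.94*(-1.17)^i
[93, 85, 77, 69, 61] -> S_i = 93 + -8*i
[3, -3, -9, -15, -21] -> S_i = 3 + -6*i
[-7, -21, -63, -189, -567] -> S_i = -7*3^i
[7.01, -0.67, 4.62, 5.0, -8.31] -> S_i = Random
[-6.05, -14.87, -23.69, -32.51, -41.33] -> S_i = -6.05 + -8.82*i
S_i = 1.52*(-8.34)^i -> [1.52, -12.68, 105.72, -881.74, 7353.73]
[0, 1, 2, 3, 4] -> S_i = 0 + 1*i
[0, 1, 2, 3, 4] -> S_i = 0 + 1*i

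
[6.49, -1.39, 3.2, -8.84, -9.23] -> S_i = Random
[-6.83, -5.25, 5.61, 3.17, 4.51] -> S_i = Random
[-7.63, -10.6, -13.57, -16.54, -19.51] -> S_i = -7.63 + -2.97*i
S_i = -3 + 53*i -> [-3, 50, 103, 156, 209]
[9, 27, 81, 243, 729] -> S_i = 9*3^i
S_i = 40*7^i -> [40, 280, 1960, 13720, 96040]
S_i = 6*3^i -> [6, 18, 54, 162, 486]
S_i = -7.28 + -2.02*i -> [-7.28, -9.3, -11.32, -13.34, -15.36]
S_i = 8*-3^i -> [8, -24, 72, -216, 648]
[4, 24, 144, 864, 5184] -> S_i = 4*6^i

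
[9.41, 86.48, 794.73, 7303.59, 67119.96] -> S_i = 9.41*9.19^i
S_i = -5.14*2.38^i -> [-5.14, -12.23, -29.12, -69.29, -164.92]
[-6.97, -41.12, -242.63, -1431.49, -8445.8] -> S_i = -6.97*5.90^i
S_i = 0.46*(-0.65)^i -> [0.46, -0.3, 0.19, -0.13, 0.08]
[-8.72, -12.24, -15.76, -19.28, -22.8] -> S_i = -8.72 + -3.52*i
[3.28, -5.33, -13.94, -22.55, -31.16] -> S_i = 3.28 + -8.61*i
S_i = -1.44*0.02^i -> [-1.44, -0.03, -0.0, -0.0, -0.0]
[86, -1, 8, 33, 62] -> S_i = Random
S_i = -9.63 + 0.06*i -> [-9.63, -9.57, -9.51, -9.45, -9.39]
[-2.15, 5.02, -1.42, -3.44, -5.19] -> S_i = Random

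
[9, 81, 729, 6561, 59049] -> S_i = 9*9^i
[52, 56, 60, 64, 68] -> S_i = 52 + 4*i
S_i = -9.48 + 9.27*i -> [-9.48, -0.21, 9.06, 18.33, 27.6]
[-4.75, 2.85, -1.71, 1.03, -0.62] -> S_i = -4.75*(-0.60)^i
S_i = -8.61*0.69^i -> [-8.61, -5.94, -4.1, -2.83, -1.95]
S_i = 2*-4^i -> [2, -8, 32, -128, 512]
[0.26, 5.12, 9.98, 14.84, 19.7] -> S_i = 0.26 + 4.86*i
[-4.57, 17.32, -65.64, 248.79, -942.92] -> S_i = -4.57*(-3.79)^i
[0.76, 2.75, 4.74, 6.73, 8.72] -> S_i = 0.76 + 1.99*i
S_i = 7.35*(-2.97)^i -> [7.35, -21.83, 64.83, -192.56, 571.89]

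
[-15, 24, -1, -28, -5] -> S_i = Random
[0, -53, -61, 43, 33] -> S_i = Random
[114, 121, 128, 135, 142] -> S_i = 114 + 7*i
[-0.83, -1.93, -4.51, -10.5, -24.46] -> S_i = -0.83*2.33^i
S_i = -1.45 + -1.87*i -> [-1.45, -3.32, -5.19, -7.06, -8.93]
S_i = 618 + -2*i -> [618, 616, 614, 612, 610]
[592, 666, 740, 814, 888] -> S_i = 592 + 74*i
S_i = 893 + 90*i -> [893, 983, 1073, 1163, 1253]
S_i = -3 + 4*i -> [-3, 1, 5, 9, 13]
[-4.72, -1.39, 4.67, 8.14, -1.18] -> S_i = Random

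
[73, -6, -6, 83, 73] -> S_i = Random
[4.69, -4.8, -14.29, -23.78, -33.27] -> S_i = 4.69 + -9.49*i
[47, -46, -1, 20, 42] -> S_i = Random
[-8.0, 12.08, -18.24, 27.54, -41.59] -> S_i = -8.00*(-1.51)^i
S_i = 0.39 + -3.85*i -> [0.39, -3.46, -7.31, -11.16, -15.01]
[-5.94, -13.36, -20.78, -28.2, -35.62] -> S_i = -5.94 + -7.42*i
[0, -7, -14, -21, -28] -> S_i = 0 + -7*i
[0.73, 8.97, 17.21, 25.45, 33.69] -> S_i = 0.73 + 8.24*i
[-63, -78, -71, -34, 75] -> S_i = Random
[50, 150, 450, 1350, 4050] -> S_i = 50*3^i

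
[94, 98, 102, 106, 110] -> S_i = 94 + 4*i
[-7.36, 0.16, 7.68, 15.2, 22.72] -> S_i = -7.36 + 7.52*i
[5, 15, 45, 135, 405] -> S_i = 5*3^i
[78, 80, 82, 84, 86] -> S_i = 78 + 2*i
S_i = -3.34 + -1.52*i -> [-3.34, -4.86, -6.38, -7.9, -9.42]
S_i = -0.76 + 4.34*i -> [-0.76, 3.58, 7.92, 12.26, 16.6]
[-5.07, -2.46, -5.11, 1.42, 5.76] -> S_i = Random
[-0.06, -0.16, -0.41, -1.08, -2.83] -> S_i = -0.06*2.62^i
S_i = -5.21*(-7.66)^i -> [-5.21, 39.91, -305.7, 2341.66, -17937.12]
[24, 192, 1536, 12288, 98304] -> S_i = 24*8^i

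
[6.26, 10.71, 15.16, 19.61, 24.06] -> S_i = 6.26 + 4.45*i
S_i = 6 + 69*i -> [6, 75, 144, 213, 282]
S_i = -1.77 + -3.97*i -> [-1.77, -5.74, -9.71, -13.68, -17.65]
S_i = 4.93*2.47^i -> [4.93, 12.18, 30.08, 74.29, 183.5]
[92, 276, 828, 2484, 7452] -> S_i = 92*3^i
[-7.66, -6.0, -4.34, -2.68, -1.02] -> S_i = -7.66 + 1.66*i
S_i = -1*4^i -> [-1, -4, -16, -64, -256]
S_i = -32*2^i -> [-32, -64, -128, -256, -512]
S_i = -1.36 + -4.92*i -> [-1.36, -6.28, -11.2, -16.12, -21.04]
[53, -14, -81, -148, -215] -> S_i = 53 + -67*i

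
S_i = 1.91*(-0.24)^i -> [1.91, -0.46, 0.11, -0.03, 0.01]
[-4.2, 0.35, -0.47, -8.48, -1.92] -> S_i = Random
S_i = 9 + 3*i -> [9, 12, 15, 18, 21]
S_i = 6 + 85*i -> [6, 91, 176, 261, 346]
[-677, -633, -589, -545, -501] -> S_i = -677 + 44*i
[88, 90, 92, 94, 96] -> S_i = 88 + 2*i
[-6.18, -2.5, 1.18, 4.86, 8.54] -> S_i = -6.18 + 3.68*i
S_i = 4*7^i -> [4, 28, 196, 1372, 9604]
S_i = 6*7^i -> [6, 42, 294, 2058, 14406]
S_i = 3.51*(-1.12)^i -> [3.51, -3.93, 4.4, -4.93, 5.52]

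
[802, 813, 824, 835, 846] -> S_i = 802 + 11*i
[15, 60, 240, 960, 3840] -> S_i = 15*4^i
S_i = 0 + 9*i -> [0, 9, 18, 27, 36]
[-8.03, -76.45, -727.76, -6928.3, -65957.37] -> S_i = -8.03*9.52^i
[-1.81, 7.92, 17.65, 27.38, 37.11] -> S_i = -1.81 + 9.73*i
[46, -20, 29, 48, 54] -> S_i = Random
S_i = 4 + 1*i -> [4, 5, 6, 7, 8]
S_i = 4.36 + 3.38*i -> [4.36, 7.74, 11.12, 14.5, 17.88]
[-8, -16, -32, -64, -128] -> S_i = -8*2^i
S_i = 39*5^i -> [39, 195, 975, 4875, 24375]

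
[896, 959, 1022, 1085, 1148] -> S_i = 896 + 63*i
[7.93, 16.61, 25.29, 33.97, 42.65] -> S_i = 7.93 + 8.68*i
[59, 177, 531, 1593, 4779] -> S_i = 59*3^i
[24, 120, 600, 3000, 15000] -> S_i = 24*5^i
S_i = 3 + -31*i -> [3, -28, -59, -90, -121]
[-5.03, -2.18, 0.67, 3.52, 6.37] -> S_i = -5.03 + 2.85*i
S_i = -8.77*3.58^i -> [-8.77, -31.4, -112.4, -402.39, -1440.56]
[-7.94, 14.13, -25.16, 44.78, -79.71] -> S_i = -7.94*(-1.78)^i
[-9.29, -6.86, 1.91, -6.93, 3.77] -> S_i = Random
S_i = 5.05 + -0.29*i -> [5.05, 4.76, 4.47, 4.18, 3.89]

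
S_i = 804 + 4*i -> [804, 808, 812, 816, 820]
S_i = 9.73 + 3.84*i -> [9.73, 13.57, 17.41, 21.25, 25.09]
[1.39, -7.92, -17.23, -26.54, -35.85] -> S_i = 1.39 + -9.31*i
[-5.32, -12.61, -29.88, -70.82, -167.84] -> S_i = -5.32*2.37^i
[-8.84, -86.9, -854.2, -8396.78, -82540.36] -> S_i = -8.84*9.83^i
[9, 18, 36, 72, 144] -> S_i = 9*2^i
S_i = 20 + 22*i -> [20, 42, 64, 86, 108]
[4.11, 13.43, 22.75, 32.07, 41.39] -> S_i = 4.11 + 9.32*i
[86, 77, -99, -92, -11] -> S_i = Random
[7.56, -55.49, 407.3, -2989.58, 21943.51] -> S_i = 7.56*(-7.34)^i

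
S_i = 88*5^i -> [88, 440, 2200, 11000, 55000]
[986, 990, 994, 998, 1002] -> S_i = 986 + 4*i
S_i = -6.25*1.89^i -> [-6.25, -11.81, -22.33, -42.2, -79.75]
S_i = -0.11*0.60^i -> [-0.11, -0.07, -0.04, -0.02, -0.01]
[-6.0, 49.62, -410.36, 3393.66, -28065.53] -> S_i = -6.00*(-8.27)^i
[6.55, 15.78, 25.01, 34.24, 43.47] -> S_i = 6.55 + 9.23*i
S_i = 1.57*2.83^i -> [1.57, 4.44, 12.57, 35.58, 100.7]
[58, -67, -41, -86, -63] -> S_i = Random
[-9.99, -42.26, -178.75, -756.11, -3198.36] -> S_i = -9.99*4.23^i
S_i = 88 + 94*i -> [88, 182, 276, 370, 464]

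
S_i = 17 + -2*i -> [17, 15, 13, 11, 9]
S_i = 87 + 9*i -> [87, 96, 105, 114, 123]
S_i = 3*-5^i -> [3, -15, 75, -375, 1875]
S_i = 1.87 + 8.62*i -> [1.87, 10.49, 19.11, 27.73, 36.35]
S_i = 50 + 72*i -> [50, 122, 194, 266, 338]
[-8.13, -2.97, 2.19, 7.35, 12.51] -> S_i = -8.13 + 5.16*i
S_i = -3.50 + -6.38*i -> [-3.5, -9.88, -16.26, -22.64, -29.02]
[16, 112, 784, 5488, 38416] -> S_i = 16*7^i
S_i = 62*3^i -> [62, 186, 558, 1674, 5022]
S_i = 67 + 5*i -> [67, 72, 77, 82, 87]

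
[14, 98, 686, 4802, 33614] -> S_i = 14*7^i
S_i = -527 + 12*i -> [-527, -515, -503, -491, -479]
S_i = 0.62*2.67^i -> [0.62, 1.66, 4.42, 11.8, 31.51]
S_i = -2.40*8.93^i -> [-2.4, -21.43, -191.39, -1709.09, -15262.2]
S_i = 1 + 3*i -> [1, 4, 7, 10, 13]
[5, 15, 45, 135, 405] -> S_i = 5*3^i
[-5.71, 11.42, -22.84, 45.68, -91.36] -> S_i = -5.71*(-2.00)^i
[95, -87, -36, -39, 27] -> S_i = Random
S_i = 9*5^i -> [9, 45, 225, 1125, 5625]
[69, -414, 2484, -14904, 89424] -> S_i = 69*-6^i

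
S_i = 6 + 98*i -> [6, 104, 202, 300, 398]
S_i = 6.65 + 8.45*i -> [6.65, 15.1, 23.55, 32.0, 40.45]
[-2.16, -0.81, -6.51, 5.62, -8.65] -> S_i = Random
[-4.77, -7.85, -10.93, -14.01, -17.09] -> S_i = -4.77 + -3.08*i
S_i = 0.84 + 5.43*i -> [0.84, 6.27, 11.7, 17.13, 22.56]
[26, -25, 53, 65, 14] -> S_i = Random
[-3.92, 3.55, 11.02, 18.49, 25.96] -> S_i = -3.92 + 7.47*i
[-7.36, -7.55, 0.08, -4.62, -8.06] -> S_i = Random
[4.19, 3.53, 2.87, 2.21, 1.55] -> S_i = 4.19 + -0.66*i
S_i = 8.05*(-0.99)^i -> [8.05, -7.97, 7.89, -7.81, 7.73]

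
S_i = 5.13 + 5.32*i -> [5.13, 10.45, 15.77, 21.09, 26.41]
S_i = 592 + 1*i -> [592, 593, 594, 595, 596]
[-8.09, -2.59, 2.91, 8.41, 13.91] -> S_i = -8.09 + 5.50*i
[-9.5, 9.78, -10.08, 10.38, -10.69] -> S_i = -9.50*(-1.03)^i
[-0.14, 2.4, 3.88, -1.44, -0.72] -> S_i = Random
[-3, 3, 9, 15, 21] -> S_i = -3 + 6*i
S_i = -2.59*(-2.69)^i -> [-2.59, 6.97, -18.74, 50.41, -135.62]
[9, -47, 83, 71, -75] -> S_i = Random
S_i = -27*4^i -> [-27, -108, -432, -1728, -6912]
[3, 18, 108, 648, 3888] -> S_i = 3*6^i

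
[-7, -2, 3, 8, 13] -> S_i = -7 + 5*i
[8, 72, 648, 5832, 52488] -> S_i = 8*9^i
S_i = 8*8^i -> [8, 64, 512, 4096, 32768]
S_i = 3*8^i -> [3, 24, 192, 1536, 12288]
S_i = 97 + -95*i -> [97, 2, -93, -188, -283]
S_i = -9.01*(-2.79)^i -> [-9.01, 25.14, -70.13, 195.68, -545.94]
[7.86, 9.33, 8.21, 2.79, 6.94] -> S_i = Random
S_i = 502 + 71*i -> [502, 573, 644, 715, 786]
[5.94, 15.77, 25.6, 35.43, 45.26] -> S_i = 5.94 + 9.83*i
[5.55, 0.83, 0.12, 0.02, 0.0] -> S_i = 5.55*0.15^i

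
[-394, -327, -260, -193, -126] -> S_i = -394 + 67*i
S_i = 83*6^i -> [83, 498, 2988, 17928, 107568]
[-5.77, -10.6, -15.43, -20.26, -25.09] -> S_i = -5.77 + -4.83*i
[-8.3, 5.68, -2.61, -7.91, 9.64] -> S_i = Random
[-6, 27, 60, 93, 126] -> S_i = -6 + 33*i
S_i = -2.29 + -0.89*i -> [-2.29, -3.18, -4.07, -4.96, -5.85]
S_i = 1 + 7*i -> [1, 8, 15, 22, 29]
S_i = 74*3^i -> [74, 222, 666, 1998, 5994]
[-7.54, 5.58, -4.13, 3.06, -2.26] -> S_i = -7.54*(-0.74)^i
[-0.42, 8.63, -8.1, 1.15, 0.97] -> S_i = Random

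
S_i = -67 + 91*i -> [-67, 24, 115, 206, 297]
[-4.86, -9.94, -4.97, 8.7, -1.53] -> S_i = Random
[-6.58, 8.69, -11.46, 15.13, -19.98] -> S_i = -6.58*(-1.32)^i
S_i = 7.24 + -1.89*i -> [7.24, 5.35, 3.46, 1.57, -0.32]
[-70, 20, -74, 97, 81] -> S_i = Random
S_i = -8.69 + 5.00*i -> [-8.69, -3.69, 1.31, 6.31, 11.31]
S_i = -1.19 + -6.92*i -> [-1.19, -8.11, -15.03, -21.95, -28.87]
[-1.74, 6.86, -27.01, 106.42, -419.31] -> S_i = -1.74*(-3.94)^i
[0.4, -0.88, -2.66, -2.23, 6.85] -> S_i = Random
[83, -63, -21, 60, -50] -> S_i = Random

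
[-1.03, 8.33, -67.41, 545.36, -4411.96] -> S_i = -1.03*(-8.09)^i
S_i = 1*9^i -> [1, 9, 81, 729, 6561]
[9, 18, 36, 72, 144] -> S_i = 9*2^i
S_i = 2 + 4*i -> [2, 6, 10, 14, 18]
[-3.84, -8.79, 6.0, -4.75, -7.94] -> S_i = Random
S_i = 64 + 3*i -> [64, 67, 70, 73, 76]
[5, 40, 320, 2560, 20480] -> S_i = 5*8^i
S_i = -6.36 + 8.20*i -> [-6.36, 1.84, 10.04, 18.24, 26.44]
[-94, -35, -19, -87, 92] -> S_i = Random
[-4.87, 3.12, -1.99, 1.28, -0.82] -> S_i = -4.87*(-0.64)^i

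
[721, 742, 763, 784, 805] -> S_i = 721 + 21*i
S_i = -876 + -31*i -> [-876, -907, -938, -969, -1000]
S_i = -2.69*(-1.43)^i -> [-2.69, 3.85, -5.5, 7.87, -11.25]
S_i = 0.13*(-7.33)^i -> [0.13, -0.95, 6.98, -51.2, 375.28]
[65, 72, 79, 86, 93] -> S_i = 65 + 7*i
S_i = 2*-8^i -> [2, -16, 128, -1024, 8192]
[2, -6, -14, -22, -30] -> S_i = 2 + -8*i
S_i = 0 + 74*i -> [0, 74, 148, 222, 296]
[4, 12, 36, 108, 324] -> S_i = 4*3^i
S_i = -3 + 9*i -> [-3, 6, 15, 24, 33]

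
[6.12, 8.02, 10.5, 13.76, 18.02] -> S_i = 6.12*1.31^i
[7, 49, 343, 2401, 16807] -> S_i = 7*7^i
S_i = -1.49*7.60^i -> [-1.49, -11.32, -86.06, -654.07, -4970.96]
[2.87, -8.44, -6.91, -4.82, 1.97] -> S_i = Random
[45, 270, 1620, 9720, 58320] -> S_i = 45*6^i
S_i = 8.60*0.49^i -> [8.6, 4.21, 2.06, 1.01, 0.5]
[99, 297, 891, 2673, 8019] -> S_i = 99*3^i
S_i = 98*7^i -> [98, 686, 4802, 33614, 235298]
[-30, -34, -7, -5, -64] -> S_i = Random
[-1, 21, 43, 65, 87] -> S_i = -1 + 22*i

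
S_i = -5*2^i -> [-5, -10, -20, -40, -80]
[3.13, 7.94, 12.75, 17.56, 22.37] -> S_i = 3.13 + 4.81*i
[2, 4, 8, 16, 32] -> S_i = 2*2^i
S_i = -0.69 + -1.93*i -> [-0.69, -2.62, -4.55, -6.48, -8.41]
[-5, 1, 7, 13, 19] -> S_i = -5 + 6*i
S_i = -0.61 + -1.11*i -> [-0.61, -1.72, -2.83, -3.94, -5.05]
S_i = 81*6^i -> [81, 486, 2916, 17496, 104976]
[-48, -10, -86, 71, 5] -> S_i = Random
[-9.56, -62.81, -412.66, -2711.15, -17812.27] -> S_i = -9.56*6.57^i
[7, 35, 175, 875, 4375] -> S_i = 7*5^i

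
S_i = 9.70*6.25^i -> [9.7, 60.62, 378.91, 2368.16, 14801.03]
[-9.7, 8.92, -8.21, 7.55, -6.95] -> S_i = -9.70*(-0.92)^i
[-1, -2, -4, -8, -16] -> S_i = -1*2^i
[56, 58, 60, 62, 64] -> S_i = 56 + 2*i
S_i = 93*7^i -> [93, 651, 4557, 31899, 223293]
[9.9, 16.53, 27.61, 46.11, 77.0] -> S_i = 9.90*1.67^i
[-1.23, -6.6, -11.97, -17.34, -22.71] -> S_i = -1.23 + -5.37*i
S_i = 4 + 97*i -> [4, 101, 198, 295, 392]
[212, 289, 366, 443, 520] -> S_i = 212 + 77*i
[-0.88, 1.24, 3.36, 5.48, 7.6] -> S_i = -0.88 + 2.12*i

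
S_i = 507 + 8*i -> [507, 515, 523, 531, 539]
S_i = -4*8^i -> [-4, -32, -256, -2048, -16384]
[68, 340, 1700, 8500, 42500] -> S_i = 68*5^i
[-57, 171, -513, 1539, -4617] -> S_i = -57*-3^i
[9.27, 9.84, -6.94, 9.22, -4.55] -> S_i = Random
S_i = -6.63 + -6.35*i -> [-6.63, -12.98, -19.33, -25.68, -32.03]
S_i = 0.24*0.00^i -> [0.24, 0.0, 0.0, 0.0, 0.0]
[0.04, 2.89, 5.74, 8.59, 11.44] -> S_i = 0.04 + 2.85*i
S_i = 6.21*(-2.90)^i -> [6.21, -18.01, 52.23, -151.46, 439.22]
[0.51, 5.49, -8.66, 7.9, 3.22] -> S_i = Random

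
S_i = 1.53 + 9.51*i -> [1.53, 11.04, 20.55, 30.06, 39.57]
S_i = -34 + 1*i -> [-34, -33, -32, -31, -30]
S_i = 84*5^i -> [84, 420, 2100, 10500, 52500]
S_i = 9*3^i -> [9, 27, 81, 243, 729]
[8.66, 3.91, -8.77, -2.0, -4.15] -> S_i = Random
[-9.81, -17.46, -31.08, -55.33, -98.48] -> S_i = -9.81*1.78^i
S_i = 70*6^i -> [70, 420, 2520, 15120, 90720]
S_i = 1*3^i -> [1, 3, 9, 27, 81]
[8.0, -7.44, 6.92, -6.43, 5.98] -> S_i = 8.00*(-0.93)^i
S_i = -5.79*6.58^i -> [-5.79, -38.1, -250.69, -1649.51, -10853.81]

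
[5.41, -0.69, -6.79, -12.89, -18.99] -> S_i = 5.41 + -6.10*i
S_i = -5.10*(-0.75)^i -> [-5.1, 3.82, -2.87, 2.15, -1.61]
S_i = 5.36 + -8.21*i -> [5.36, -2.85, -11.06, -19.27, -27.48]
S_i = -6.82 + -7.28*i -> [-6.82, -14.1, -21.38, -28.66, -35.94]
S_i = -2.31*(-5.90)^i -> [-2.31, 13.63, -80.41, 474.43, -2799.11]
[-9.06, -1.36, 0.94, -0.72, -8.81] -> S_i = Random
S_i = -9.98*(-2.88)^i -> [-9.98, 28.74, -82.78, 238.4, -686.59]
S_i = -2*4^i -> [-2, -8, -32, -128, -512]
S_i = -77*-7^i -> [-77, 539, -3773, 26411, -184877]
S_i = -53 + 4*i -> [-53, -49, -45, -41, -37]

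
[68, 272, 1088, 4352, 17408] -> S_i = 68*4^i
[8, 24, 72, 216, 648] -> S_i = 8*3^i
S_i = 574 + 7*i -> [574, 581, 588, 595, 602]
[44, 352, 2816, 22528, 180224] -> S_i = 44*8^i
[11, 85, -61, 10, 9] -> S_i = Random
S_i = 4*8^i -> [4, 32, 256, 2048, 16384]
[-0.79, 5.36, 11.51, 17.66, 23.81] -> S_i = -0.79 + 6.15*i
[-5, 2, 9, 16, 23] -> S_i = -5 + 7*i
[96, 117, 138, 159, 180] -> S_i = 96 + 21*i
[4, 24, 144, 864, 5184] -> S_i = 4*6^i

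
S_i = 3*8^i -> [3, 24, 192, 1536, 12288]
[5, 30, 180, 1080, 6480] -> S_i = 5*6^i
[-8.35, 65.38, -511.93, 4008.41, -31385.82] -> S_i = -8.35*(-7.83)^i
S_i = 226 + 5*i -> [226, 231, 236, 241, 246]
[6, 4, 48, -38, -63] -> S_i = Random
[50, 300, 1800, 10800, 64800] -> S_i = 50*6^i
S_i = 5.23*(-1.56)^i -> [5.23, -8.16, 12.73, -19.86, 30.97]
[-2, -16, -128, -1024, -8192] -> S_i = -2*8^i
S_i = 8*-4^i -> [8, -32, 128, -512, 2048]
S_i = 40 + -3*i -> [40, 37, 34, 31, 28]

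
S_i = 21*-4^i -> [21, -84, 336, -1344, 5376]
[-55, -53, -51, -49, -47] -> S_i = -55 + 2*i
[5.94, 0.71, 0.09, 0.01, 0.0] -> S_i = 5.94*0.12^i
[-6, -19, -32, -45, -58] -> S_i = -6 + -13*i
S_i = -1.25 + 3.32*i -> [-1.25, 2.07, 5.39, 8.71, 12.03]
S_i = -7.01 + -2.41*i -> [-7.01, -9.42, -11.83, -14.24, -16.65]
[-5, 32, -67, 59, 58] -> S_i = Random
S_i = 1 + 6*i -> [1, 7, 13, 19, 25]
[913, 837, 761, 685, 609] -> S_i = 913 + -76*i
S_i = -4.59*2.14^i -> [-4.59, -9.82, -21.02, -44.98, -96.26]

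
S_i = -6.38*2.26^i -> [-6.38, -14.42, -32.59, -73.65, -166.44]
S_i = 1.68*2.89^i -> [1.68, 4.86, 14.03, 40.55, 117.19]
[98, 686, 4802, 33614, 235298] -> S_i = 98*7^i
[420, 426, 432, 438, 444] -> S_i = 420 + 6*i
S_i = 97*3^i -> [97, 291, 873, 2619, 7857]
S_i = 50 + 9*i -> [50, 59, 68, 77, 86]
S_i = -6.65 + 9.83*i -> [-6.65, 3.18, 13.01, 22.84, 32.67]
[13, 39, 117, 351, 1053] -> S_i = 13*3^i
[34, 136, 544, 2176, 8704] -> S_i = 34*4^i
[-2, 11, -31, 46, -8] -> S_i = Random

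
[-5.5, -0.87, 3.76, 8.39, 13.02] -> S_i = -5.50 + 4.63*i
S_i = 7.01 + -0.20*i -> [7.01, 6.81, 6.61, 6.41, 6.21]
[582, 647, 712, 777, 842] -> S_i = 582 + 65*i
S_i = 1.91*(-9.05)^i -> [1.91, -17.29, 156.43, -1415.73, 12812.32]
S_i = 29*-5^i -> [29, -145, 725, -3625, 18125]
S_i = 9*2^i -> [9, 18, 36, 72, 144]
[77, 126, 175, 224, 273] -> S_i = 77 + 49*i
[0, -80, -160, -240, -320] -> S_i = 0 + -80*i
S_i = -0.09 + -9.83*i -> [-0.09, -9.92, -19.75, -29.58, -39.41]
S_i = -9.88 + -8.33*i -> [-9.88, -18.21, -26.54, -34.87, -43.2]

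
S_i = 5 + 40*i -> [5, 45, 85, 125, 165]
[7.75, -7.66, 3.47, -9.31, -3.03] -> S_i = Random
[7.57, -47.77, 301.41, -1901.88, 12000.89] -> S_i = 7.57*(-6.31)^i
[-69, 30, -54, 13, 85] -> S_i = Random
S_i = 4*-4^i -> [4, -16, 64, -256, 1024]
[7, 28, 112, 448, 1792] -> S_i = 7*4^i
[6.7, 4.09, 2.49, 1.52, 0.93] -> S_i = 6.70*0.61^i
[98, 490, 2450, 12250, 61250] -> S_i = 98*5^i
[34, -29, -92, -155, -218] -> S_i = 34 + -63*i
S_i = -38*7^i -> [-38, -266, -1862, -13034, -91238]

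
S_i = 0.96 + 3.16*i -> [0.96, 4.12, 7.28, 10.44, 13.6]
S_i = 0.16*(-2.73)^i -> [0.16, -0.44, 1.19, -3.26, 8.89]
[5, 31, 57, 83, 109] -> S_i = 5 + 26*i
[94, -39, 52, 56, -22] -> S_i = Random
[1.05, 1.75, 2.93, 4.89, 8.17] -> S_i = 1.05*1.67^i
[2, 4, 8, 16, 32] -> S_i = 2*2^i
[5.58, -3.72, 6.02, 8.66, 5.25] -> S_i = Random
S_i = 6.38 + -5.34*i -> [6.38, 1.04, -4.3, -9.64, -14.98]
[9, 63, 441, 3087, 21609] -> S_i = 9*7^i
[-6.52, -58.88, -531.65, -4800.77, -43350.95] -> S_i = -6.52*9.03^i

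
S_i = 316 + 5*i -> [316, 321, 326, 331, 336]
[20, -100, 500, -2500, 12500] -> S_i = 20*-5^i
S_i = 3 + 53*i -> [3, 56, 109, 162, 215]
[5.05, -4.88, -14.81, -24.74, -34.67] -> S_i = 5.05 + -9.93*i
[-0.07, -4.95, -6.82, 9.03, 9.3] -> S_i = Random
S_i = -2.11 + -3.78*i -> [-2.11, -5.89, -9.67, -13.45, -17.23]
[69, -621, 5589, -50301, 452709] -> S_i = 69*-9^i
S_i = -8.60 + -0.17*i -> [-8.6, -8.77, -8.94, -9.11, -9.28]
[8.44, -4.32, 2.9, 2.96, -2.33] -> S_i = Random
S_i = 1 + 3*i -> [1, 4, 7, 10, 13]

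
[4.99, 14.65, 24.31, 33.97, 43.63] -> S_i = 4.99 + 9.66*i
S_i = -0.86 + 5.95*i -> [-0.86, 5.09, 11.04, 16.99, 22.94]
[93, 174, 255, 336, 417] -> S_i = 93 + 81*i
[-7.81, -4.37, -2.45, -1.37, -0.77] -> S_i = -7.81*0.56^i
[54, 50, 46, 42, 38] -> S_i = 54 + -4*i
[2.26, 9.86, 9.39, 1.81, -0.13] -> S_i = Random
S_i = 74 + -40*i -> [74, 34, -6, -46, -86]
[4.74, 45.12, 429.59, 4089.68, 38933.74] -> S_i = 4.74*9.52^i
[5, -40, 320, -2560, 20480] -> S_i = 5*-8^i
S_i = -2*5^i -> [-2, -10, -50, -250, -1250]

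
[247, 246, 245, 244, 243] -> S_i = 247 + -1*i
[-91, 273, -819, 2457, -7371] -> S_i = -91*-3^i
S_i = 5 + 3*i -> [5, 8, 11, 14, 17]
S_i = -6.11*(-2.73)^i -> [-6.11, 16.68, -45.54, 124.32, -339.38]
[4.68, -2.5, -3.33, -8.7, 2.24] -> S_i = Random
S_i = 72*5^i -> [72, 360, 1800, 9000, 45000]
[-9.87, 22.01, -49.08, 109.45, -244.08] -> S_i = -9.87*(-2.23)^i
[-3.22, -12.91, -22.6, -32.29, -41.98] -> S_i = -3.22 + -9.69*i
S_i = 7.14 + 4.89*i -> [7.14, 12.03, 16.92, 21.81, 26.7]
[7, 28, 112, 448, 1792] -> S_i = 7*4^i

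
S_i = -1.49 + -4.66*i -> [-1.49, -6.15, -10.81, -15.47, -20.13]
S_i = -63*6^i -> [-63, -378, -2268, -13608, -81648]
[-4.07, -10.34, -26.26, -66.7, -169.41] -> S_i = -4.07*2.54^i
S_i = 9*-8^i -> [9, -72, 576, -4608, 36864]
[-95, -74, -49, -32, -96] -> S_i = Random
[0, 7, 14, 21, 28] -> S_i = 0 + 7*i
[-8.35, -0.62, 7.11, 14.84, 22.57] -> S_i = -8.35 + 7.73*i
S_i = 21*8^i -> [21, 168, 1344, 10752, 86016]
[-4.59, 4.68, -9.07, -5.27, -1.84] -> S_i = Random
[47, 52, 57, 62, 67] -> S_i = 47 + 5*i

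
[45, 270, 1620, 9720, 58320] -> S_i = 45*6^i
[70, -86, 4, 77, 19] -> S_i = Random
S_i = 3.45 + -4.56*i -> [3.45, -1.11, -5.67, -10.23, -14.79]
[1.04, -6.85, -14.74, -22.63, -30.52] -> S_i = 1.04 + -7.89*i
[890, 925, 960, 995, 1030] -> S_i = 890 + 35*i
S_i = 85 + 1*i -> [85, 86, 87, 88, 89]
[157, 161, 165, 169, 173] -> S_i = 157 + 4*i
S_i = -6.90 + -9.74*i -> [-6.9, -16.64, -26.38, -36.12, -45.86]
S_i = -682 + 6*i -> [-682, -676, -670, -664, -658]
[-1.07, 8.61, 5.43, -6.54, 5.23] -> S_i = Random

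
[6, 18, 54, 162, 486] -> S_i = 6*3^i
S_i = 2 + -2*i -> [2, 0, -2, -4, -6]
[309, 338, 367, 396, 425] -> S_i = 309 + 29*i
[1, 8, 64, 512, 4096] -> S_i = 1*8^i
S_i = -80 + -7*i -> [-80, -87, -94, -101, -108]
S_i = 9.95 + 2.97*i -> [9.95, 12.92, 15.89, 18.86, 21.83]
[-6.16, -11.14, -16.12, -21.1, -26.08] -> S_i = -6.16 + -4.98*i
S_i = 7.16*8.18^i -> [7.16, 58.57, 479.09, 3918.98, 32057.25]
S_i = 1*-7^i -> [1, -7, 49, -343, 2401]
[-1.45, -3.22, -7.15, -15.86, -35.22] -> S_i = -1.45*2.22^i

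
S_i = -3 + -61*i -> [-3, -64, -125, -186, -247]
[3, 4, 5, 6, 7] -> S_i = 3 + 1*i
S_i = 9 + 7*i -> [9, 16, 23, 30, 37]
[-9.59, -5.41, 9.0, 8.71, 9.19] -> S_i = Random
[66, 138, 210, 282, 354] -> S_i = 66 + 72*i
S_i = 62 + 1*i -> [62, 63, 64, 65, 66]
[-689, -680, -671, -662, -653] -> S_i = -689 + 9*i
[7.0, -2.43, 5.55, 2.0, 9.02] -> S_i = Random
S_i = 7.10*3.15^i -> [7.1, 22.36, 70.45, 221.92, 699.04]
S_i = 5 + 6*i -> [5, 11, 17, 23, 29]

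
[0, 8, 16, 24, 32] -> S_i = 0 + 8*i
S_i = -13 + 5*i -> [-13, -8, -3, 2, 7]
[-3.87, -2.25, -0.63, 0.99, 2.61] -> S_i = -3.87 + 1.62*i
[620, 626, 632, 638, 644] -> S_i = 620 + 6*i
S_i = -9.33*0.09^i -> [-9.33, -0.84, -0.08, -0.01, -0.0]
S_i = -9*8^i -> [-9, -72, -576, -4608, -36864]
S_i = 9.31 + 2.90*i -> [9.31, 12.21, 15.11, 18.01, 20.91]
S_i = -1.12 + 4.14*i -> [-1.12, 3.02, 7.16, 11.3, 15.44]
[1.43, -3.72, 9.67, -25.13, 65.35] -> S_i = 1.43*(-2.60)^i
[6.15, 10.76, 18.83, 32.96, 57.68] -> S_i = 6.15*1.75^i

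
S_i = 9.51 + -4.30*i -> [9.51, 5.21, 0.91, -3.39, -7.69]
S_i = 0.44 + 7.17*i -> [0.44, 7.61, 14.78, 21.95, 29.12]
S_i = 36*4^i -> [36, 144, 576, 2304, 9216]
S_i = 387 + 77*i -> [387, 464, 541, 618, 695]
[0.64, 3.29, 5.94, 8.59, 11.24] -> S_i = 0.64 + 2.65*i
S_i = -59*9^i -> [-59, -531, -4779, -43011, -387099]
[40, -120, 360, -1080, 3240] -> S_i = 40*-3^i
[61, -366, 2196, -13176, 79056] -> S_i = 61*-6^i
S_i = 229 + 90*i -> [229, 319, 409, 499, 589]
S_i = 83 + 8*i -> [83, 91, 99, 107, 115]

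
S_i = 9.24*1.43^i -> [9.24, 13.21, 18.89, 27.02, 38.64]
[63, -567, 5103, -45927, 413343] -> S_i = 63*-9^i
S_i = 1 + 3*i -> [1, 4, 7, 10, 13]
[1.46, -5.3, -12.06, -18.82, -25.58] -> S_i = 1.46 + -6.76*i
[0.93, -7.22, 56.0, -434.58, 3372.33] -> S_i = 0.93*(-7.76)^i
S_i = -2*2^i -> [-2, -4, -8, -16, -32]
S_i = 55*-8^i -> [55, -440, 3520, -28160, 225280]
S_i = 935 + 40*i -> [935, 975, 1015, 1055, 1095]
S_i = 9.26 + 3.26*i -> [9.26, 12.52, 15.78, 19.04, 22.3]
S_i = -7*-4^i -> [-7, 28, -112, 448, -1792]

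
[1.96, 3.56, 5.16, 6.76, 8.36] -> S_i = 1.96 + 1.60*i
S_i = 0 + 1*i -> [0, 1, 2, 3, 4]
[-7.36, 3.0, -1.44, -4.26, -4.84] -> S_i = Random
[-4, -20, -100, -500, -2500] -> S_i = -4*5^i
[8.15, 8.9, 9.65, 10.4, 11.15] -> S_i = 8.15 + 0.75*i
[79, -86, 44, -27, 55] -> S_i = Random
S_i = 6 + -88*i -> [6, -82, -170, -258, -346]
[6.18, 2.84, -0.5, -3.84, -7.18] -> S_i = 6.18 + -3.34*i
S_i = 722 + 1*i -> [722, 723, 724, 725, 726]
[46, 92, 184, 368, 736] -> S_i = 46*2^i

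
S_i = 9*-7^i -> [9, -63, 441, -3087, 21609]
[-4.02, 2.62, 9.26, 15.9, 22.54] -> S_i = -4.02 + 6.64*i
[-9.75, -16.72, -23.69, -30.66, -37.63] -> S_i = -9.75 + -6.97*i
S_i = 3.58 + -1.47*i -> [3.58, 2.11, 0.64, -0.83, -2.3]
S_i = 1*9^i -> [1, 9, 81, 729, 6561]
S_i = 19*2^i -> [19, 38, 76, 152, 304]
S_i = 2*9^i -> [2, 18, 162, 1458, 13122]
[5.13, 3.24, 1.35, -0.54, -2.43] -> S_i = 5.13 + -1.89*i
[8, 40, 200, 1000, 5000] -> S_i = 8*5^i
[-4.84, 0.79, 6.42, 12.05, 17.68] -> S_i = -4.84 + 5.63*i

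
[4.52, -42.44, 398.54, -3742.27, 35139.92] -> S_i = 4.52*(-9.39)^i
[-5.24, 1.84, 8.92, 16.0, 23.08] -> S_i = -5.24 + 7.08*i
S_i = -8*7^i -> [-8, -56, -392, -2744, -19208]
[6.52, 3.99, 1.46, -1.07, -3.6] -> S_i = 6.52 + -2.53*i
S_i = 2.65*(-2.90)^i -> [2.65, -7.68, 22.29, -64.63, 187.43]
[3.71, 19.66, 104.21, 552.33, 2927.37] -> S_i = 3.71*5.30^i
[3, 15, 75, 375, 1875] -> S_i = 3*5^i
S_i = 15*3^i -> [15, 45, 135, 405, 1215]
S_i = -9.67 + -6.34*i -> [-9.67, -16.01, -22.35, -28.69, -35.03]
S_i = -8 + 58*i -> [-8, 50, 108, 166, 224]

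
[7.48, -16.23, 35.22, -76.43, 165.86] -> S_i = 7.48*(-2.17)^i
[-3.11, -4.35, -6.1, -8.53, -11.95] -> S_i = -3.11*1.40^i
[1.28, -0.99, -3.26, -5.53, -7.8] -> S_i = 1.28 + -2.27*i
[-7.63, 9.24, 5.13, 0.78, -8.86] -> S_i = Random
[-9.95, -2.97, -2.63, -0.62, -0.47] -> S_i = Random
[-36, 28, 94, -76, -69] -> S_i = Random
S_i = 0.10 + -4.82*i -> [0.1, -4.72, -9.54, -14.36, -19.18]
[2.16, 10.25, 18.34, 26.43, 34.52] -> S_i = 2.16 + 8.09*i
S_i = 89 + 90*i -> [89, 179, 269, 359, 449]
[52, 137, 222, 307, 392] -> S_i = 52 + 85*i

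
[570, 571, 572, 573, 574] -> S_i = 570 + 1*i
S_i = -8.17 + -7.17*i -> [-8.17, -15.34, -22.51, -29.68, -36.85]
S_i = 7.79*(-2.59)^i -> [7.79, -20.18, 52.26, -135.34, 350.54]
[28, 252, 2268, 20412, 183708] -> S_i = 28*9^i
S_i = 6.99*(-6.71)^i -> [6.99, -46.9, 314.72, -2111.76, 14169.92]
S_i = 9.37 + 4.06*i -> [9.37, 13.43, 17.49, 21.55, 25.61]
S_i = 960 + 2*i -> [960, 962, 964, 966, 968]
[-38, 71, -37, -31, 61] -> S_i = Random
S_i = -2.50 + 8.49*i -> [-2.5, 5.99, 14.48, 22.97, 31.46]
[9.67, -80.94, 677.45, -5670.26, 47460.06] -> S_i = 9.67*(-8.37)^i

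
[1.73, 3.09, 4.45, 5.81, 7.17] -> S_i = 1.73 + 1.36*i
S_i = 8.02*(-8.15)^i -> [8.02, -65.36, 532.71, -4341.57, 35383.83]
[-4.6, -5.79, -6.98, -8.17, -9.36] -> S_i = -4.60 + -1.19*i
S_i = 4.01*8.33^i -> [4.01, 33.4, 278.25, 2317.82, 19307.43]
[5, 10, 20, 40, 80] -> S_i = 5*2^i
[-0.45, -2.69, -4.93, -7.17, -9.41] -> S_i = -0.45 + -2.24*i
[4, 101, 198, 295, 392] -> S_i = 4 + 97*i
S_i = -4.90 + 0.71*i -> [-4.9, -4.19, -3.48, -2.77, -2.06]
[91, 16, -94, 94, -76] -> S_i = Random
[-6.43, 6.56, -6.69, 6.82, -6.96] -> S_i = -6.43*(-1.02)^i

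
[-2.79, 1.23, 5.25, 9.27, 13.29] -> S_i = -2.79 + 4.02*i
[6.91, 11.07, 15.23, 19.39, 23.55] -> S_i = 6.91 + 4.16*i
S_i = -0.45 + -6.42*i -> [-0.45, -6.87, -13.29, -19.71, -26.13]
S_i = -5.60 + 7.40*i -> [-5.6, 1.8, 9.2, 16.6, 24.0]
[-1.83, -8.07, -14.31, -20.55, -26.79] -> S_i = -1.83 + -6.24*i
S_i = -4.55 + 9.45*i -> [-4.55, 4.9, 14.35, 23.8, 33.25]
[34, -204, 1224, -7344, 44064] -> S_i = 34*-6^i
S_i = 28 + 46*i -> [28, 74, 120, 166, 212]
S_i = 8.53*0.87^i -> [8.53, 7.42, 6.46, 5.62, 4.89]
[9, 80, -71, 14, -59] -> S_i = Random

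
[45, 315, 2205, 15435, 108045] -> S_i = 45*7^i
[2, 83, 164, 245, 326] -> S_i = 2 + 81*i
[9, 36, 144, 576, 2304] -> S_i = 9*4^i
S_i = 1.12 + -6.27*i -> [1.12, -5.15, -11.42, -17.69, -23.96]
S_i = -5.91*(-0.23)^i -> [-5.91, 1.36, -0.31, 0.07, -0.02]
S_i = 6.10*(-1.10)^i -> [6.1, -6.71, 7.38, -8.12, 8.93]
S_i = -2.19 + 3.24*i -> [-2.19, 1.05, 4.29, 7.53, 10.77]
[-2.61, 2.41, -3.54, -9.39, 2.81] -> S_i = Random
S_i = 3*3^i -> [3, 9, 27, 81, 243]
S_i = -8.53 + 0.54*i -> [-8.53, -7.99, -7.45, -6.91, -6.37]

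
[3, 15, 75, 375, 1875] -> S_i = 3*5^i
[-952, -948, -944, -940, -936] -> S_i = -952 + 4*i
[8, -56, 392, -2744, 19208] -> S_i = 8*-7^i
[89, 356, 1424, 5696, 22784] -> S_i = 89*4^i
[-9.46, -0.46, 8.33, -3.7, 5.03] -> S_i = Random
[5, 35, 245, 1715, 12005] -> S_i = 5*7^i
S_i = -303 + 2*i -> [-303, -301, -299, -297, -295]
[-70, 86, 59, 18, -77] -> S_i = Random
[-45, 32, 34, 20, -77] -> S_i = Random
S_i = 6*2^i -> [6, 12, 24, 48, 96]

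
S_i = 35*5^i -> [35, 175, 875, 4375, 21875]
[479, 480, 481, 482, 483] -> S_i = 479 + 1*i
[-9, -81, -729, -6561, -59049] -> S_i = -9*9^i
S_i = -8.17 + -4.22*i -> [-8.17, -12.39, -16.61, -20.83, -25.05]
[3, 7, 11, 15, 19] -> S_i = 3 + 4*i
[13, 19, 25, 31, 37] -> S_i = 13 + 6*i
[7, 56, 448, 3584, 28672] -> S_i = 7*8^i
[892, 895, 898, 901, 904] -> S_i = 892 + 3*i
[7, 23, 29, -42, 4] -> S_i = Random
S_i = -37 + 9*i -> [-37, -28, -19, -10, -1]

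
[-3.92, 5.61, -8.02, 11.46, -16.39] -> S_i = -3.92*(-1.43)^i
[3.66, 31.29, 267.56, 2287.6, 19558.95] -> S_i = 3.66*8.55^i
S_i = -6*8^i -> [-6, -48, -384, -3072, -24576]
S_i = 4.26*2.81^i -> [4.26, 11.97, 33.64, 94.52, 265.6]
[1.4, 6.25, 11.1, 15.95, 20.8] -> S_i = 1.40 + 4.85*i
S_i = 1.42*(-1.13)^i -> [1.42, -1.6, 1.81, -2.05, 2.32]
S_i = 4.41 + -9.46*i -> [4.41, -5.05, -14.51, -23.97, -33.43]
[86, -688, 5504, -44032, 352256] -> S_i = 86*-8^i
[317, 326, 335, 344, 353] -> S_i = 317 + 9*i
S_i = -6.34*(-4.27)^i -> [-6.34, 27.07, -115.6, 493.6, -2107.66]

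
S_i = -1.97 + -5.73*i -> [-1.97, -7.7, -13.43, -19.16, -24.89]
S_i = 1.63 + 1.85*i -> [1.63, 3.48, 5.33, 7.18, 9.03]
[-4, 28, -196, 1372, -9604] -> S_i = -4*-7^i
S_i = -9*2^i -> [-9, -18, -36, -72, -144]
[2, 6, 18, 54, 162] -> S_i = 2*3^i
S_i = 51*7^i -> [51, 357, 2499, 17493, 122451]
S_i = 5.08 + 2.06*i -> [5.08, 7.14, 9.2, 11.26, 13.32]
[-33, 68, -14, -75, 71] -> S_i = Random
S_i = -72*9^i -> [-72, -648, -5832, -52488, -472392]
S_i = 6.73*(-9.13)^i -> [6.73, -61.44, 560.99, -5121.86, 46762.55]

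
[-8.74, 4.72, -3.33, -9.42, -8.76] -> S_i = Random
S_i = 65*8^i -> [65, 520, 4160, 33280, 266240]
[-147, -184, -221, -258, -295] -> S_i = -147 + -37*i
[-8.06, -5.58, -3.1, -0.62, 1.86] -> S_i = -8.06 + 2.48*i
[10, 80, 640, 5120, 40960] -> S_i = 10*8^i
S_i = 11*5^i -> [11, 55, 275, 1375, 6875]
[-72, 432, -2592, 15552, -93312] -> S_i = -72*-6^i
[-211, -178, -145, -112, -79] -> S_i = -211 + 33*i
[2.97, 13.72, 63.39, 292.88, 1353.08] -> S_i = 2.97*4.62^i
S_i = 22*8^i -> [22, 176, 1408, 11264, 90112]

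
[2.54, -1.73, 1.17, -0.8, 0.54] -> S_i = 2.54*(-0.68)^i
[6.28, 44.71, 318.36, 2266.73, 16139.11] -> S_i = 6.28*7.12^i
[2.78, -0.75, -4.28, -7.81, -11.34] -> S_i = 2.78 + -3.53*i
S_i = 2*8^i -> [2, 16, 128, 1024, 8192]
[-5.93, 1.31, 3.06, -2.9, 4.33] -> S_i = Random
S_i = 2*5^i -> [2, 10, 50, 250, 1250]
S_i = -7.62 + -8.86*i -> [-7.62, -16.48, -25.34, -34.2, -43.06]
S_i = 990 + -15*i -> [990, 975, 960, 945, 930]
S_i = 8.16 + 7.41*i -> [8.16, 15.57, 22.98, 30.39, 37.8]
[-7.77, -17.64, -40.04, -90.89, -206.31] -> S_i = -7.77*2.27^i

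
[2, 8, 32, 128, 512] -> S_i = 2*4^i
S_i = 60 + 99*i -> [60, 159, 258, 357, 456]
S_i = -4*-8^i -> [-4, 32, -256, 2048, -16384]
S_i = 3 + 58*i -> [3, 61, 119, 177, 235]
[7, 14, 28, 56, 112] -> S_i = 7*2^i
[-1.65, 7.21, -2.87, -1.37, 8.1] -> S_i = Random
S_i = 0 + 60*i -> [0, 60, 120, 180, 240]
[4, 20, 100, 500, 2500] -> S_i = 4*5^i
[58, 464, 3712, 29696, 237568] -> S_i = 58*8^i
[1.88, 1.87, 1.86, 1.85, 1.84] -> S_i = 1.88 + -0.01*i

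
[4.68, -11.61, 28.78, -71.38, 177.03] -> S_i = 4.68*(-2.48)^i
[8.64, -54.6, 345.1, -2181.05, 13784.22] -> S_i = 8.64*(-6.32)^i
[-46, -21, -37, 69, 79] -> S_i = Random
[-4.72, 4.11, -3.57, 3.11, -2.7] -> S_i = -4.72*(-0.87)^i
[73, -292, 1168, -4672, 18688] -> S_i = 73*-4^i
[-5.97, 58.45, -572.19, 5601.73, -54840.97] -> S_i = -5.97*(-9.79)^i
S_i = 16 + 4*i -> [16, 20, 24, 28, 32]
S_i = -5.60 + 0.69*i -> [-5.6, -4.91, -4.22, -3.53, -2.84]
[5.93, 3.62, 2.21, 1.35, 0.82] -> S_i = 5.93*0.61^i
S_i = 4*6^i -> [4, 24, 144, 864, 5184]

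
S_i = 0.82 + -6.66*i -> [0.82, -5.84, -12.5, -19.16, -25.82]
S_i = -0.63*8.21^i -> [-0.63, -5.17, -42.46, -348.63, -2862.29]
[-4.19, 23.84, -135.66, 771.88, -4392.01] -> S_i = -4.19*(-5.69)^i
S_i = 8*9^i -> [8, 72, 648, 5832, 52488]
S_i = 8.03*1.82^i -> [8.03, 14.61, 26.6, 48.41, 88.11]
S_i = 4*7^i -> [4, 28, 196, 1372, 9604]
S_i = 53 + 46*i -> [53, 99, 145, 191, 237]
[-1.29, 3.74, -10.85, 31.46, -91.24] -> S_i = -1.29*(-2.90)^i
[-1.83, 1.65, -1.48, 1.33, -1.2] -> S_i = -1.83*(-0.90)^i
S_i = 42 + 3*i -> [42, 45, 48, 51, 54]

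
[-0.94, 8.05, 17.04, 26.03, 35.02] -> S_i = -0.94 + 8.99*i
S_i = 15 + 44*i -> [15, 59, 103, 147, 191]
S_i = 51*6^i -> [51, 306, 1836, 11016, 66096]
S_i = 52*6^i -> [52, 312, 1872, 11232, 67392]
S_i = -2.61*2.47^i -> [-2.61, -6.45, -15.92, -39.33, -97.15]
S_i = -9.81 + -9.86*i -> [-9.81, -19.67, -29.53, -39.39, -49.25]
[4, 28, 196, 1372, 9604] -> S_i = 4*7^i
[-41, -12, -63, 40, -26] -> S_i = Random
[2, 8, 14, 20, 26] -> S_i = 2 + 6*i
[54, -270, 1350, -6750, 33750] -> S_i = 54*-5^i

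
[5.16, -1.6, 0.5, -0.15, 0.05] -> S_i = 5.16*(-0.31)^i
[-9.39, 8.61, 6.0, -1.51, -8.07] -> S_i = Random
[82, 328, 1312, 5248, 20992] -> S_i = 82*4^i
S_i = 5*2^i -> [5, 10, 20, 40, 80]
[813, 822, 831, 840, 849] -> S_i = 813 + 9*i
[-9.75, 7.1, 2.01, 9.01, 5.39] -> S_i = Random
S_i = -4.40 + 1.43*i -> [-4.4, -2.97, -1.54, -0.11, 1.32]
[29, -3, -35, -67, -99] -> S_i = 29 + -32*i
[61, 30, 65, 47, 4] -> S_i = Random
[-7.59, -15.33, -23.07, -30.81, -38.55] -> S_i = -7.59 + -7.74*i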